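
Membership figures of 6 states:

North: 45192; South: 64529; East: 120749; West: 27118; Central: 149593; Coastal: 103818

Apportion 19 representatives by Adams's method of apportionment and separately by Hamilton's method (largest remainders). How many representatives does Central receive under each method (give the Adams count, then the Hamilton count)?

5 and 6

Adams: North 2, South 3, East 4, West 1, Central 5, Coastal 4.
Hamilton: North 2, South 2, East 4, West 1, Central 6, Coastal 4.
Central gets 5 under Adams and 6 under Hamilton.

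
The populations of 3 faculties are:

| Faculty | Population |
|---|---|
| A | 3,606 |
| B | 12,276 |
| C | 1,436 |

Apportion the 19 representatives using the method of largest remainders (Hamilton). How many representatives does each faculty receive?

Standard divisor: 17318 ÷ 19 ≈ 911.474.
Standard quotas: A 3.9562, B 13.4683, C 1.5755.
Lower quotas: A 3, B 13, C 1 (sum 17, leaving 2 seats).
Remainders in descending order: A 0.9562, C 0.5755, B 0.4683.
The surplus seats go to A, C.

A=4; B=13; C=2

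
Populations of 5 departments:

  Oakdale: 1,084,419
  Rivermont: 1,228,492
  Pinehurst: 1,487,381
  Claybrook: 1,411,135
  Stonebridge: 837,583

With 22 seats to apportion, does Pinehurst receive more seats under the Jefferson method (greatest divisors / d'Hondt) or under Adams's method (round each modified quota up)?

Jefferson: Oakdale 4, Rivermont 4, Pinehurst 6, Claybrook 5, Stonebridge 3.
Adams: Oakdale 4, Rivermont 5, Pinehurst 5, Claybrook 5, Stonebridge 3.
Pinehurst gets 6 under Jefferson and 5 under Adams.

Jefferson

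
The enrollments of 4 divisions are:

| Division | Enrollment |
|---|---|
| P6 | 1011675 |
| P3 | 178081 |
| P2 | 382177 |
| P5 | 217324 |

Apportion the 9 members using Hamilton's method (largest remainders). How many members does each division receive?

P6: 5; P3: 1; P2: 2; P5: 1

The standard divisor is 1789257/9 ≈ 198806.333.
Standard quotas: P6 5.0887, P3 0.8958, P2 1.9224, P5 1.0931.
Lower quotas: P6 5, P3 0, P2 1, P5 1 (sum 7, leaving 2 seats).
Remainders in descending order: P2 0.9224, P3 0.8958, P5 0.0931, P6 0.0887.
Largest remainders: P2, P3 receive the extra seats.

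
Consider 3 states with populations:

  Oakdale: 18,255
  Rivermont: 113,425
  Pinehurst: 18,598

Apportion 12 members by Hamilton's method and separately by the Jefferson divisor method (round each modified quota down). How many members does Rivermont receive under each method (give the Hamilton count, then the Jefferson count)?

Hamilton: Oakdale 1, Rivermont 9, Pinehurst 2.
Jefferson: Oakdale 1, Rivermont 10, Pinehurst 1.
Rivermont gets 9 under Hamilton and 10 under Jefferson.

9 and 10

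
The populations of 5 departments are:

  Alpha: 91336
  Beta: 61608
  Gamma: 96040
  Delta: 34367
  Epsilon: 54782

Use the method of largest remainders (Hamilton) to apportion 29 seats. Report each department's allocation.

Alpha 8; Beta 5; Gamma 8; Delta 3; Epsilon 5

The standard divisor is 338133/29 ≈ 11659.759.
Standard quotas: Alpha 7.8334, Beta 5.2838, Gamma 8.2369, Delta 2.9475, Epsilon 4.6984.
Lower quotas: Alpha 7, Beta 5, Gamma 8, Delta 2, Epsilon 4 (sum 26, leaving 3 seats).
Remainders in descending order: Delta 0.9475, Alpha 0.8334, Epsilon 0.6984, Beta 0.2838, Gamma 0.2369.
Largest remainders: Delta, Alpha, Epsilon receive the extra seats.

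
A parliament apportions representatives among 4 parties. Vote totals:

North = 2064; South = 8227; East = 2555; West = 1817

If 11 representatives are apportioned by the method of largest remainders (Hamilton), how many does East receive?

The standard divisor is 14663/11 = 1333.
Standard quotas: North 1.5484, South 6.1718, East 1.9167, West 1.3631.
Lower quotas: North 1, South 6, East 1, West 1 (sum 9, leaving 2 seats).
Remainders in descending order: East 0.9167, North 0.5484, West 0.3631, South 0.1718.
Largest remainders: East, North receive the extra seats.
East receives 2.

2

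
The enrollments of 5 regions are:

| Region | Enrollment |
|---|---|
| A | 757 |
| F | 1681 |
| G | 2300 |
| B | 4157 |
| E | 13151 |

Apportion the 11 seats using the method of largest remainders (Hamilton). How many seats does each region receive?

Standard divisor: 22046 ÷ 11 ≈ 2004.182.
Standard quotas: A 0.3777, F 0.8387, G 1.1476, B 2.0742, E 6.5618.
Lower quotas: A 0, F 0, G 1, B 2, E 6 (sum 9, leaving 2 seats).
Remainders in descending order: F 0.8387, E 0.5618, A 0.3777, G 0.1476, B 0.0742.
Largest remainders: F, E receive the extra seats.

A=0, F=1, G=1, B=2, E=7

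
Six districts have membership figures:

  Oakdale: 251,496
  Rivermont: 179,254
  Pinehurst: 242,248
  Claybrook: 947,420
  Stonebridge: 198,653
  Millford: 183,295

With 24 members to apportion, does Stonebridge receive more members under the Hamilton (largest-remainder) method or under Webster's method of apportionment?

Hamilton

Hamilton: Oakdale 3, Rivermont 2, Pinehurst 3, Claybrook 11, Stonebridge 3, Millford 2.
Webster: Oakdale 3, Rivermont 2, Pinehurst 3, Claybrook 12, Stonebridge 2, Millford 2.
Stonebridge gets 3 under Hamilton and 2 under Webster.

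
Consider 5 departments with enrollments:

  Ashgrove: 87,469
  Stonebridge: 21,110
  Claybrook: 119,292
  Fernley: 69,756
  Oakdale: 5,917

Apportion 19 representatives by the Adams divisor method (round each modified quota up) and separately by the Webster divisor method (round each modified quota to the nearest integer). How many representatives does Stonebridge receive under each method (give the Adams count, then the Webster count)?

2 and 1

Adams: Ashgrove 5, Stonebridge 2, Claybrook 7, Fernley 4, Oakdale 1.
Webster: Ashgrove 6, Stonebridge 1, Claybrook 8, Fernley 4, Oakdale 0.
Stonebridge gets 2 under Adams and 1 under Webster.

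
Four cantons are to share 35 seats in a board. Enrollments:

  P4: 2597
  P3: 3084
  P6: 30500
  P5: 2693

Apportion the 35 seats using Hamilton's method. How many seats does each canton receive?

Total 38874; standard divisor 38874/35 ≈ 1110.686.
Standard quotas: P4 2.3382, P3 2.7767, P6 27.4605, P5 2.4246.
Lower quotas: P4 2, P3 2, P6 27, P5 2 (sum 33, leaving 2 seats).
Remainders in descending order: P3 0.7767, P6 0.4605, P5 0.4246, P4 0.3382.
Largest remainders: P3, P6 receive the extra seats.

P4: 2, P3: 3, P6: 28, P5: 2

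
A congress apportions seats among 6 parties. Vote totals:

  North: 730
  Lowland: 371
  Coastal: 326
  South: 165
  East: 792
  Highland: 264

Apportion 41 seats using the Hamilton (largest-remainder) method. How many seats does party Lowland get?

6

Total 2648; standard divisor 2648/41 ≈ 64.585.
Standard quotas: North 11.303, Lowland 5.744, Coastal 5.048, South 2.555, East 12.263, Highland 4.088.
Lower quotas: North 11, Lowland 5, Coastal 5, South 2, East 12, Highland 4 (sum 39, leaving 2 seats).
Remainders in descending order: Lowland 0.744, South 0.555, North 0.303, East 0.263, Highland 0.088, Coastal 0.048.
The surplus seats go to Lowland, South.
Lowland receives 6.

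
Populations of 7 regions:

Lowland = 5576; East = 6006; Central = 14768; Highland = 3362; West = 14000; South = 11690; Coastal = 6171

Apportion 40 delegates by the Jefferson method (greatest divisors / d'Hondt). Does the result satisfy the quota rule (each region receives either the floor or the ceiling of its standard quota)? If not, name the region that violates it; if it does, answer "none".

none

Standard quotas: Lowland 3.622, East 3.902, Central 9.594, Highland 2.184, West 9.095, South 7.594, Coastal 4.009.
Jefferson allocation: Lowland 3, East 4, Central 10, Highland 2, West 9, South 8, Coastal 4.
Every allocation lies between the lower and upper quota.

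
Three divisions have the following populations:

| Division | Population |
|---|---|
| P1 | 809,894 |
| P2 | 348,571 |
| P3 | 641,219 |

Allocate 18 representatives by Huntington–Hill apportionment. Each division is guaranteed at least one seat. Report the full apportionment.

P1: 8, P2: 4, P3: 6

With divisor 99783: modified quotas P1 8.117, P2 3.493, P3 6.426.
Geometric-mean thresholds: P1 √(8·9)=8.485, P2 √(3·4)=3.464, P3 √(6·7)=6.481.
Each quota rounded against its threshold gives P1 8, P2 4, P3 6 (total 18).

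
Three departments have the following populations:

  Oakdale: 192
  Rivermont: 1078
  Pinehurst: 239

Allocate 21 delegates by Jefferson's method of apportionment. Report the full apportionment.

Oakdale: 2, Rivermont: 16, Pinehurst: 3

Standard divisor 1509/21 ≈ 71.857; standard quotas: Oakdale 2.672, Rivermont 15.002, Pinehurst 3.326.
Rounding down gives 2, 15, 3 = 20 seats, so the divisor must be adjusted.
With modified divisor 66: modified quotas Oakdale 2.909, Rivermont 16.333, Pinehurst 3.621.
Rounding down: Oakdale 2, Rivermont 16, Pinehurst 3 (total 21).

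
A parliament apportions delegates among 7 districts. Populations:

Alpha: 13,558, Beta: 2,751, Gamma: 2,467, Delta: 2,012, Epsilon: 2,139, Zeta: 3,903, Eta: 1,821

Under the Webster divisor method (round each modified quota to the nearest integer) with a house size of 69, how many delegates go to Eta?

4

Standard divisor 28651/69 ≈ 415.232; standard quotas: Alpha 32.652, Beta 6.625, Gamma 5.941, Delta 4.845, Epsilon 5.151, Zeta 9.400, Eta 4.386.
Rounding to the nearest integer gives Alpha 33, Beta 7, Gamma 6, Delta 5, Epsilon 5, Zeta 9, Eta 4 — total 69, matching the house size, so no adjustment is needed.
Eta receives 4.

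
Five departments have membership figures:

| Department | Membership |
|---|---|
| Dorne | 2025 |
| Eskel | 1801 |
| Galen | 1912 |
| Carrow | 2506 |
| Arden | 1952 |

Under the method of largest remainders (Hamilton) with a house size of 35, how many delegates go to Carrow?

The standard divisor is 10196/35 ≈ 291.314.
Standard quotas: Dorne 6.951, Eskel 6.182, Galen 6.563, Carrow 8.602, Arden 6.701.
Lower quotas: Dorne 6, Eskel 6, Galen 6, Carrow 8, Arden 6 (sum 32, leaving 3 seats).
Remainders in descending order: Dorne 0.951, Arden 0.701, Carrow 0.602, Galen 0.563, Eskel 0.182.
The surplus seats go to Dorne, Arden, Carrow.
Carrow receives 9.

9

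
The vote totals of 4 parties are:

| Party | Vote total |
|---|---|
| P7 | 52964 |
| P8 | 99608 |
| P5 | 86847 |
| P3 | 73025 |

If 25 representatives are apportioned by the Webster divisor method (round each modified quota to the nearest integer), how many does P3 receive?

Standard divisor 312444/25 ≈ 12497.76; standard quotas: P7 4.238, P8 7.970, P5 6.949, P3 5.843.
Rounding to the nearest integer gives P7 4, P8 8, P5 7, P3 6 — total 25, matching the house size, so no adjustment is needed.
P3 receives 6.

6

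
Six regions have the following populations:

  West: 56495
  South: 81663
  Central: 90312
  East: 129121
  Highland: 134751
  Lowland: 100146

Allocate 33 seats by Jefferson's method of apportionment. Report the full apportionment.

Standard divisor 592488/33 ≈ 17954.182; standard quotas: West 3.147, South 4.548, Central 5.030, East 7.192, Highland 7.505, Lowland 5.578.
Rounding down gives 3, 4, 5, 7, 7, 5 = 31 seats, so the divisor must be adjusted.
With modified divisor 16500: modified quotas West 3.424, South 4.949, Central 5.473, East 7.826, Highland 8.167, Lowland 6.069.
Rounding down: West 3, South 4, Central 5, East 7, Highland 8, Lowland 6 (total 33).

West 3, South 4, Central 5, East 7, Highland 8, Lowland 6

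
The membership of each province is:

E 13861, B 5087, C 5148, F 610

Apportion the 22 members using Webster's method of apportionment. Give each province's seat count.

E 12; B 4; C 5; F 1

Standard divisor 24706/22 ≈ 1123; standard quotas: E 12.343, B 4.530, C 4.584, F 0.543.
Rounding to the nearest integer gives 12, 5, 5, 1 = 23 seats, so the divisor must be adjusted.
With modified divisor 1137: modified quotas E 12.191, B 4.474, C 4.528, F 0.536.
Rounding to the nearest integer: E 12, B 4, C 5, F 1 (total 22).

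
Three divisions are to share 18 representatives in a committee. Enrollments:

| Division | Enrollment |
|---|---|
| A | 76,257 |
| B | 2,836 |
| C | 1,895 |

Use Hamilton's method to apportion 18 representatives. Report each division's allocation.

Standard divisor: 80988 ÷ 18 ≈ 4499.333.
Standard quotas: A 16.9485, B 0.6303, C 0.4212.
Lower quotas: A 16, B 0, C 0 (sum 16, leaving 2 seats).
Remainders in descending order: A 0.9485, B 0.6303, C 0.4212.
Largest remainders: A, B receive the extra seats.

A: 17; B: 1; C: 0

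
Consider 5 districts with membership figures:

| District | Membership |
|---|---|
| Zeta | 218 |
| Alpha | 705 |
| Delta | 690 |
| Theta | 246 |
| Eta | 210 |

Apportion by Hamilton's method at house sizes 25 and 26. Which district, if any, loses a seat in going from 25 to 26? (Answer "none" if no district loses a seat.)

Eta

At 25 seats: Zeta 3, Alpha 8, Delta 8, Theta 3, Eta 3.
At 26 seats: Zeta 3, Alpha 9, Delta 9, Theta 3, Eta 2.
Eta drops from 3 to 2.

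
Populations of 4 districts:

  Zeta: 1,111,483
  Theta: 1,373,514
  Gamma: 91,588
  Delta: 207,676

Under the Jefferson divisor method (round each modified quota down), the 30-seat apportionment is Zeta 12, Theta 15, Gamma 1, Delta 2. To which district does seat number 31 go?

Theta

Priority for the next seat is population ÷ (current seats + 1).
Priorities: Zeta 85498.692, Theta 85844.625, Gamma 45794.000, Delta 69225.333.
Highest priority: Theta.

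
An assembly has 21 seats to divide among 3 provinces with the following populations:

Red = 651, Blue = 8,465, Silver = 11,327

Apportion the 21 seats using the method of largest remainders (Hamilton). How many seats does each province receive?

Standard divisor: 20443 ÷ 21 ≈ 973.476.
Standard quotas: Red 0.6687, Blue 8.6956, Silver 11.6356.
Lower quotas: Red 0, Blue 8, Silver 11 (sum 19, leaving 2 seats).
Remainders in descending order: Blue 0.6956, Red 0.6687, Silver 0.6356.
The surplus seats go to Blue, Red.

Red 1; Blue 9; Silver 11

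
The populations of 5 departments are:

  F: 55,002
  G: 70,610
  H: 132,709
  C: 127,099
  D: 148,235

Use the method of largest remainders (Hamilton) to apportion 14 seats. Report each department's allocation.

The standard divisor is 533655/14 ≈ 38118.214.
Standard quotas: F 1.4429, G 1.8524, H 3.4815, C 3.3343, D 3.8888.
Lower quotas: F 1, G 1, H 3, C 3, D 3 (sum 11, leaving 3 seats).
Remainders in descending order: D 0.8888, G 0.8524, H 0.4815, F 0.4429, C 0.3343.
Largest remainders: D, G, H receive the extra seats.

F 1; G 2; H 4; C 3; D 4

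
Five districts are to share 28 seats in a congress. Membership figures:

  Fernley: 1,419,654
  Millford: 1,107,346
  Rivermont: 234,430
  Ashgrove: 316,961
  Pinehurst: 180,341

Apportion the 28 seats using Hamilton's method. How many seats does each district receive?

Fernley 12, Millford 9, Rivermont 2, Ashgrove 3, Pinehurst 2

Standard divisor: 3258732 ÷ 28 ≈ 116383.286.
Standard quotas: Fernley 12.1981, Millford 9.5146, Rivermont 2.0143, Ashgrove 2.7234, Pinehurst 1.5495.
Lower quotas: Fernley 12, Millford 9, Rivermont 2, Ashgrove 2, Pinehurst 1 (sum 26, leaving 2 seats).
Remainders in descending order: Ashgrove 0.7234, Pinehurst 0.5495, Millford 0.5146, Fernley 0.1981, Rivermont 0.0143.
The surplus seats go to Ashgrove, Pinehurst.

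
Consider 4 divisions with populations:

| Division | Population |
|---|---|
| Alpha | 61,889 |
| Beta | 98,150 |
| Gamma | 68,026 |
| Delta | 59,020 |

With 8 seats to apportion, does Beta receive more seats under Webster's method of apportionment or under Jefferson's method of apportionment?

Webster: Alpha 2, Beta 2, Gamma 2, Delta 2.
Jefferson: Alpha 2, Beta 3, Gamma 2, Delta 1.
Beta gets 2 under Webster and 3 under Jefferson.

Jefferson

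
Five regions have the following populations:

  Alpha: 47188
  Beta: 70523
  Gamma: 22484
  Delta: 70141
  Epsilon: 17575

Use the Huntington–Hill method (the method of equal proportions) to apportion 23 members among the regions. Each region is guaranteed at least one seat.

With divisor 9988: modified quotas Alpha 4.724, Beta 7.061, Gamma 2.251, Delta 7.023, Epsilon 1.760.
Geometric-mean thresholds: Alpha √(4·5)=4.472, Beta √(7·8)=7.483, Gamma √(2·3)=2.449, Delta √(7·8)=7.483, Epsilon √(1·2)=1.414.
Each quota rounded against its threshold gives Alpha 5, Beta 7, Gamma 2, Delta 7, Epsilon 2 (total 23).

Alpha=5; Beta=7; Gamma=2; Delta=7; Epsilon=2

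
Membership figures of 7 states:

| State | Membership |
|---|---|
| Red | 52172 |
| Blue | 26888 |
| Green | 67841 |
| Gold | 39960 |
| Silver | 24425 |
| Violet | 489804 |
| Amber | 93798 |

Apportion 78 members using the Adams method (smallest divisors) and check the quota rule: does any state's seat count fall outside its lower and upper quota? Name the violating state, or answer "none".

Standard quotas: Red 5.119, Blue 2.638, Green 6.657, Gold 3.921, Silver 2.397, Violet 48.063, Amber 9.204.
Adams allocation: Red 5, Blue 3, Green 7, Gold 4, Silver 3, Violet 47, Amber 9.
Violet has quota 48.063 (lower 48, upper 49) but receives 47 — outside the quota interval.

Violet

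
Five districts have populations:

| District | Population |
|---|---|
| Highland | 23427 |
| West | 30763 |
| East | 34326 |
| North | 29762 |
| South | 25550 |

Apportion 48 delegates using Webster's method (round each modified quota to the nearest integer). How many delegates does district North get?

Standard divisor 143828/48 ≈ 2996.417; standard quotas: Highland 7.818, West 10.267, East 11.456, North 9.933, South 8.527.
Rounding to the nearest integer gives Highland 8, West 10, East 11, North 10, South 9 — total 48, matching the house size, so no adjustment is needed.
North receives 10.

10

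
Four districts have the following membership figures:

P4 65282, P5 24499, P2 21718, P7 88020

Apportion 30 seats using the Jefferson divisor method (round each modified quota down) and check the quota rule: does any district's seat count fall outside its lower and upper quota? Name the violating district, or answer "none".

Standard quotas: P4 9.816, P5 3.684, P2 3.266, P7 13.235.
Jefferson allocation: P4 10, P5 3, P2 3, P7 14.
Every allocation lies between the lower and upper quota.

none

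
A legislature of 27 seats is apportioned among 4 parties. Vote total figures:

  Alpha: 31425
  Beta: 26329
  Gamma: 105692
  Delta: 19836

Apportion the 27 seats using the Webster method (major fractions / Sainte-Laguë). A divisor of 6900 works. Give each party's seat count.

With modified divisor 6900: modified quotas Alpha 4.554, Beta 3.816, Gamma 15.318, Delta 2.875.
Rounding to the nearest integer: Alpha 5, Beta 4, Gamma 15, Delta 3 (total 27).

Alpha 5, Beta 4, Gamma 15, Delta 3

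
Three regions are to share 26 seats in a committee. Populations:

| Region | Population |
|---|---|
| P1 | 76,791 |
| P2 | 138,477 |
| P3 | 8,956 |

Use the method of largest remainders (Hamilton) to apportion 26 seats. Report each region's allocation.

P1: 9, P2: 16, P3: 1

Standard divisor: 224224 ÷ 26 = 8624.
Standard quotas: P1 8.9043, P2 16.0572, P3 1.0385.
Lower quotas: P1 8, P2 16, P3 1 (sum 25, leaving 1 seat).
Remainders in descending order: P1 0.9043, P2 0.0572, P3 0.0385.
Largest remainder: P1 receives the extra seat.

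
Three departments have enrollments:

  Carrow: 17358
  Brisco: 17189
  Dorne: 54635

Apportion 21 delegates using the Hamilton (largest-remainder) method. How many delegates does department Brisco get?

Total 89182; standard divisor 89182/21 ≈ 4246.762.
Standard quotas: Carrow 4.0873, Brisco 4.0476, Dorne 12.8651.
Lower quotas: Carrow 4, Brisco 4, Dorne 12 (sum 20, leaving 1 seat).
Remainders in descending order: Dorne 0.8651, Carrow 0.0873, Brisco 0.0476.
Largest remainder: Dorne receives the extra seat.
Brisco receives 4.

4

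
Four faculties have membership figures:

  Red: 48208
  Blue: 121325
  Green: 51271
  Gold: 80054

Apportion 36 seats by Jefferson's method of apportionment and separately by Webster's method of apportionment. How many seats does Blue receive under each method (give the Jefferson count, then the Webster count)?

15 and 14

Jefferson: Red 6, Blue 15, Green 6, Gold 9.
Webster: Red 6, Blue 14, Green 6, Gold 10.
Blue gets 15 under Jefferson and 14 under Webster.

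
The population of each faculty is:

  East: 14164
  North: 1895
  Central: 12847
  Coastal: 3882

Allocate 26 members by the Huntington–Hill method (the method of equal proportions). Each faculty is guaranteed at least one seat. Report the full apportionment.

East 11; North 2; Central 10; Coastal 3

With divisor 1286: modified quotas East 11.014, North 1.474, Central 9.990, Coastal 3.019.
Geometric-mean thresholds: East √(11·12)=11.489, North √(1·2)=1.414, Central √(9·10)=9.487, Coastal √(3·4)=3.464.
Each quota rounded against its threshold gives East 11, North 2, Central 10, Coastal 3 (total 26).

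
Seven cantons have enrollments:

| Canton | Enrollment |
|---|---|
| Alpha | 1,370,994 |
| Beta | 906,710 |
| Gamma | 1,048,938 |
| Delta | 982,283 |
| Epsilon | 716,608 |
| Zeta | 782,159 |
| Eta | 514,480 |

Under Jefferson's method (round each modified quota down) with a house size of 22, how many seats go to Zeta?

3

Standard divisor 6322172/22 ≈ 287371.455; standard quotas: Alpha 4.771, Beta 3.155, Gamma 3.650, Delta 3.418, Epsilon 2.494, Zeta 2.722, Eta 1.790.
Rounding down gives 4, 3, 3, 3, 2, 2, 1 = 18 seats, so the divisor must be adjusted.
With modified divisor 251400: modified quotas Alpha 5.453, Beta 3.607, Gamma 4.172, Delta 3.907, Epsilon 2.850, Zeta 3.111, Eta 2.046.
Rounding down: Alpha 5, Beta 3, Gamma 4, Delta 3, Epsilon 2, Zeta 3, Eta 2 (total 22).
Zeta receives 3.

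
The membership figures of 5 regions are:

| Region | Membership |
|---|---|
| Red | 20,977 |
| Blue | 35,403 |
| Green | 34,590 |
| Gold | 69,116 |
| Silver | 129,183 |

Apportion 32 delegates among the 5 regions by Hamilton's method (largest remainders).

Red 2; Blue 4; Green 4; Gold 8; Silver 14

Standard divisor: 289269 ÷ 32 ≈ 9039.656.
Standard quotas: Red 2.3206, Blue 3.9164, Green 3.8265, Gold 7.6459, Silver 14.2907.
Lower quotas: Red 2, Blue 3, Green 3, Gold 7, Silver 14 (sum 29, leaving 3 seats).
Remainders in descending order: Blue 0.9164, Green 0.8265, Gold 0.6459, Red 0.3206, Silver 0.2907.
Largest remainders: Blue, Green, Gold receive the extra seats.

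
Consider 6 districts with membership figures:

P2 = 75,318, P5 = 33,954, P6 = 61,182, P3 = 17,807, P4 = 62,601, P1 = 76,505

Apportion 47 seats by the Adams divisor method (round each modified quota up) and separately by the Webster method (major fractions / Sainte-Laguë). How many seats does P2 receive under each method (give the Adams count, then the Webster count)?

10 and 11

Adams: P2 10, P5 5, P6 9, P3 3, P4 9, P1 11.
Webster: P2 11, P5 5, P6 9, P3 2, P4 9, P1 11.
P2 gets 10 under Adams and 11 under Webster.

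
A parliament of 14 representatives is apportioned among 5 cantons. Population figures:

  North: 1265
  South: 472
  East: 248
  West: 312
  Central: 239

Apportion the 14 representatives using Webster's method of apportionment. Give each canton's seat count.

North 7, South 3, East 1, West 2, Central 1

Standard divisor 2536/14 ≈ 181.143; standard quotas: North 6.983, South 2.606, East 1.369, West 1.722, Central 1.319.
Rounding to the nearest integer gives North 7, South 3, East 1, West 2, Central 1 — total 14, matching the house size, so no adjustment is needed.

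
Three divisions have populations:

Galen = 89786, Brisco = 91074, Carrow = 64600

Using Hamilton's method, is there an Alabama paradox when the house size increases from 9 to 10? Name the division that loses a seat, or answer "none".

Carrow

At 9 seats: Galen 3, Brisco 3, Carrow 3.
At 10 seats: Galen 4, Brisco 4, Carrow 2.
Carrow drops from 3 to 2.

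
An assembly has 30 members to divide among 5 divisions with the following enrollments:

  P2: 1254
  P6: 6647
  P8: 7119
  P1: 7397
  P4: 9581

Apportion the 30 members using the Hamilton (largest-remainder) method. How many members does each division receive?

The standard divisor is 31998/30 ≈ 1066.6.
Standard quotas: P2 1.1757, P6 6.2320, P8 6.6745, P1 6.9351, P4 8.9827.
Lower quotas: P2 1, P6 6, P8 6, P1 6, P4 8 (sum 27, leaving 3 seats).
Remainders in descending order: P4 0.9827, P1 0.9351, P8 0.6745, P6 0.2320, P2 0.1757.
Largest remainders: P4, P1, P8 receive the extra seats.

P2 1, P6 6, P8 7, P1 7, P4 9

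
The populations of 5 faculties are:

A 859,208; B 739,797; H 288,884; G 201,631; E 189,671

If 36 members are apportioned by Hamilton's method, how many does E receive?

Total 2279191; standard divisor 2279191/36 ≈ 63310.861.
Standard quotas: A 13.5713, B 11.6852, H 4.5629, G 3.1848, E 2.9959.
Lower quotas: A 13, B 11, H 4, G 3, E 2 (sum 33, leaving 3 seats).
Remainders in descending order: E 0.9959, B 0.6852, A 0.5713, H 0.5629, G 0.1848.
The surplus seats go to E, B, A.
E receives 3.

3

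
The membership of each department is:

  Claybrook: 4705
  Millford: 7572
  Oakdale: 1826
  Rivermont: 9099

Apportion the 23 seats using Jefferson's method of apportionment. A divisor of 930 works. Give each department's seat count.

Claybrook=5, Millford=8, Oakdale=1, Rivermont=9

With modified divisor 930: modified quotas Claybrook 5.059, Millford 8.142, Oakdale 1.963, Rivermont 9.784.
Rounding down: Claybrook 5, Millford 8, Oakdale 1, Rivermont 9 (total 23).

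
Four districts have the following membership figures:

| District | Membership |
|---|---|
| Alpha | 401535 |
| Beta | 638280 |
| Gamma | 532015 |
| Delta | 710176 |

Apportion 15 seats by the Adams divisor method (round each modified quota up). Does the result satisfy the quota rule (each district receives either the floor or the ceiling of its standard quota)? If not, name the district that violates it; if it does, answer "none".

none

Standard quotas: Alpha 2.639, Beta 4.196, Gamma 3.497, Delta 4.668.
Adams allocation: Alpha 3, Beta 4, Gamma 3, Delta 5.
Every allocation lies between the lower and upper quota.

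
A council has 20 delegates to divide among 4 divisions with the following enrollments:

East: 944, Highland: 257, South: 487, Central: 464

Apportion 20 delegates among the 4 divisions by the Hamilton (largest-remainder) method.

East: 9, Highland: 2, South: 5, Central: 4

Total 2152; standard divisor 2152/20 ≈ 107.6.
Standard quotas: East 8.773, Highland 2.388, South 4.526, Central 4.312.
Lower quotas: East 8, Highland 2, South 4, Central 4 (sum 18, leaving 2 seats).
Remainders in descending order: East 0.773, South 0.526, Highland 0.388, Central 0.312.
Largest remainders: East, South receive the extra seats.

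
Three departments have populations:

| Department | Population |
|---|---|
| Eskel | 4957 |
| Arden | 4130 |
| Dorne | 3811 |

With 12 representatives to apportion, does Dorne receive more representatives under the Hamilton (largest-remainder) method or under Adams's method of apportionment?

Hamilton: Eskel 5, Arden 4, Dorne 3.
Adams: Eskel 4, Arden 4, Dorne 4.
Dorne gets 3 under Hamilton and 4 under Adams.

Adams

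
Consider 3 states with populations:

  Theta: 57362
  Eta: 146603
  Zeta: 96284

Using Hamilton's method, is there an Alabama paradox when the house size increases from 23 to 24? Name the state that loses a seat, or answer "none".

Theta

At 23 seats: Theta 5, Eta 11, Zeta 7.
At 24 seats: Theta 4, Eta 12, Zeta 8.
Theta drops from 5 to 4.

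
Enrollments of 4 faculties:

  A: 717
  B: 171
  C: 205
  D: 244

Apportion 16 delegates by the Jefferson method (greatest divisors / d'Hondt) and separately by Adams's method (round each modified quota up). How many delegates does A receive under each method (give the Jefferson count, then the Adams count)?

9 and 8

Jefferson: A 9, B 2, C 2, D 3.
Adams: A 8, B 2, C 3, D 3.
A gets 9 under Jefferson and 8 under Adams.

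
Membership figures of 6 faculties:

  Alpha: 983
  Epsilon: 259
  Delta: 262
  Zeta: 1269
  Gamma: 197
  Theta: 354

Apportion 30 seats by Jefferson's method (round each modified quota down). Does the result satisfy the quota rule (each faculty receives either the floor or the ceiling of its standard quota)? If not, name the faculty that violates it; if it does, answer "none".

none

Standard quotas: Alpha 8.872, Epsilon 2.338, Delta 2.365, Zeta 11.453, Gamma 1.778, Theta 3.195.
Jefferson allocation: Alpha 9, Epsilon 2, Delta 2, Zeta 12, Gamma 2, Theta 3.
Every allocation lies between the lower and upper quota.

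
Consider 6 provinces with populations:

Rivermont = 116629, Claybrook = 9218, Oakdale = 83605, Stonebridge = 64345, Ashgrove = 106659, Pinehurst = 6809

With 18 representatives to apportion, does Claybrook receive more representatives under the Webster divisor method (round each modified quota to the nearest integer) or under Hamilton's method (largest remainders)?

Webster: Rivermont 6, Claybrook 0, Oakdale 4, Stonebridge 3, Ashgrove 5, Pinehurst 0.
Hamilton: Rivermont 5, Claybrook 1, Oakdale 4, Stonebridge 3, Ashgrove 5, Pinehurst 0.
Claybrook gets 0 under Webster and 1 under Hamilton.

Hamilton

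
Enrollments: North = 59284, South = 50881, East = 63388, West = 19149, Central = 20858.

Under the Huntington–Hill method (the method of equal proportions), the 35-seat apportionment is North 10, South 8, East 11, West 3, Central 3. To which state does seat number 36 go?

Priority for the next seat is population ÷ (√(s·(s+1))).
Priorities: North 5652.508, South 5996.383, East 5517.217, West 5527.840, Central 6021.186.
Highest priority: Central.

Central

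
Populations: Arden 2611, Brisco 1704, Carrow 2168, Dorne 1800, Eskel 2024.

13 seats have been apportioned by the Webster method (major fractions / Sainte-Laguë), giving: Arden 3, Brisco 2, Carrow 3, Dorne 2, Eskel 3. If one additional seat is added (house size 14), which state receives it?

Arden

Priority for the next seat is population ÷ (current seats + 0.5).
Priorities: Arden 746.000, Brisco 681.600, Carrow 619.429, Dorne 720.000, Eskel 578.286.
Highest priority: Arden.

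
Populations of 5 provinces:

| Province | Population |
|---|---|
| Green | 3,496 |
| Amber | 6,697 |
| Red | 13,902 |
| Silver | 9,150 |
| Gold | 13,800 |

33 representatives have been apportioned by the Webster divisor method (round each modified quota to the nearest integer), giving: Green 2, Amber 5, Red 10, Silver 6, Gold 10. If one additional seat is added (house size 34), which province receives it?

Silver

Priority for the next seat is population ÷ (current seats + 0.5).
Priorities: Green 1398.400, Amber 1217.636, Red 1324.000, Silver 1407.692, Gold 1314.286.
Highest priority: Silver.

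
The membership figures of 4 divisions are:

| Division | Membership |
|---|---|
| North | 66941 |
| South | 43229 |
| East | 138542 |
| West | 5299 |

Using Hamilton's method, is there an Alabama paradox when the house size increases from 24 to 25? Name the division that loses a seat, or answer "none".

At 24 seats: North 6, South 4, East 13, West 1.
At 25 seats: North 7, South 4, East 14, West 0.
West drops from 1 to 0.

West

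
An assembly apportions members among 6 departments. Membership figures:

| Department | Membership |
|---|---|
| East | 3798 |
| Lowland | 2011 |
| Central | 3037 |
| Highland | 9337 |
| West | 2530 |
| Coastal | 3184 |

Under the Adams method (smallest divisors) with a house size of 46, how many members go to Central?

Standard divisor 23897/46 ≈ 519.5; standard quotas: East 7.311, Lowland 3.871, Central 5.846, Highland 17.973, West 4.870, Coastal 6.129.
Rounding up gives 8, 4, 6, 18, 5, 7 = 48 seats, so the divisor must be adjusted.
With modified divisor 546: modified quotas East 6.956, Lowland 3.683, Central 5.562, Highland 17.101, West 4.634, Coastal 5.832.
Rounding up: East 7, Lowland 4, Central 6, Highland 18, West 5, Coastal 6 (total 46).
Central receives 6.

6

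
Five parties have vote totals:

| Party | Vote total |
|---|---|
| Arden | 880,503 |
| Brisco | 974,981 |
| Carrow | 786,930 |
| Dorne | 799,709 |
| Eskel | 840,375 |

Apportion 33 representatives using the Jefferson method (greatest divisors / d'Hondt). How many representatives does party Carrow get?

6

Standard divisor 4282498/33 ≈ 129772.667; standard quotas: Arden 6.785, Brisco 7.513, Carrow 6.064, Dorne 6.162, Eskel 6.476.
Rounding down gives 6, 7, 6, 6, 6 = 31 seats, so the divisor must be adjusted.
With modified divisor 121000: modified quotas Arden 7.277, Brisco 8.058, Carrow 6.504, Dorne 6.609, Eskel 6.945.
Rounding down: Arden 7, Brisco 8, Carrow 6, Dorne 6, Eskel 6 (total 33).
Carrow receives 6.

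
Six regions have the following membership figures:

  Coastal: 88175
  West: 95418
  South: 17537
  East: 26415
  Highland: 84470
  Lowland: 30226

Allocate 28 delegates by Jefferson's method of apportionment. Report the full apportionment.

Coastal 8, West 8, South 1, East 2, Highland 7, Lowland 2

Standard divisor 342241/28 ≈ 12222.893; standard quotas: Coastal 7.214, West 7.806, South 1.435, East 2.161, Highland 6.911, Lowland 2.473.
Rounding down gives 7, 7, 1, 2, 6, 2 = 25 seats, so the divisor must be adjusted.
With modified divisor 10800: modified quotas Coastal 8.164, West 8.835, South 1.624, East 2.446, Highland 7.821, Lowland 2.799.
Rounding down: Coastal 8, West 8, South 1, East 2, Highland 7, Lowland 2 (total 28).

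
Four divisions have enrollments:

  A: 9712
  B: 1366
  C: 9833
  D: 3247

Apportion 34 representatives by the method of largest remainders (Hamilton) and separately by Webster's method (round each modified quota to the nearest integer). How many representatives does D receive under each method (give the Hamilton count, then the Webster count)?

4 and 5

Hamilton: A 14, B 2, C 14, D 4.
Webster: A 13, B 2, C 14, D 5.
D gets 4 under Hamilton and 5 under Webster.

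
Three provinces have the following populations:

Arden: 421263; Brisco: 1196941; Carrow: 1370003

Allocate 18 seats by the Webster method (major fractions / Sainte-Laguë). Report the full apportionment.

Arden 3, Brisco 7, Carrow 8

Standard divisor 2988207/18 ≈ 166011.5; standard quotas: Arden 2.538, Brisco 7.210, Carrow 8.252.
Rounding to the nearest integer gives Arden 3, Brisco 7, Carrow 8 — total 18, matching the house size, so no adjustment is needed.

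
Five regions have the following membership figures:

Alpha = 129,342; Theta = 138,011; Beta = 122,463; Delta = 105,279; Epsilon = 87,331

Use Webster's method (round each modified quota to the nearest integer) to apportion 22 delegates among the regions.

Standard divisor 582426/22 ≈ 26473.909; standard quotas: Alpha 4.886, Theta 5.213, Beta 4.626, Delta 3.977, Epsilon 3.299.
Rounding to the nearest integer gives Alpha 5, Theta 5, Beta 5, Delta 4, Epsilon 3 — total 22, matching the house size, so no adjustment is needed.

Alpha=5, Theta=5, Beta=5, Delta=4, Epsilon=3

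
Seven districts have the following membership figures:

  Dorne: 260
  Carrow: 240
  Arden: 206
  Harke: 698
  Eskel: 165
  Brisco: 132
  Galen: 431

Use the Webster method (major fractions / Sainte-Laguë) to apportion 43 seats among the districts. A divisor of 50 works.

With modified divisor 50: modified quotas Dorne 5.200, Carrow 4.800, Arden 4.120, Harke 13.960, Eskel 3.300, Brisco 2.640, Galen 8.620.
Rounding to the nearest integer: Dorne 5, Carrow 5, Arden 4, Harke 14, Eskel 3, Brisco 3, Galen 9 (total 43).

Dorne: 5, Carrow: 5, Arden: 4, Harke: 14, Eskel: 3, Brisco: 3, Galen: 9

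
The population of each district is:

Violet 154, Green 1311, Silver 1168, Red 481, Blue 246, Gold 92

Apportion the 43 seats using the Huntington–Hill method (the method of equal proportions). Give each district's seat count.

With divisor 80: modified quotas Violet 1.925, Green 16.387, Silver 14.600, Red 6.013, Blue 3.075, Gold 1.150.
Geometric-mean thresholds: Violet √(1·2)=1.414, Green √(16·17)=16.492, Silver √(14·15)=14.491, Red √(6·7)=6.481, Blue √(3·4)=3.464, Gold √(1·2)=1.414.
Each quota rounded against its threshold gives Violet 2, Green 16, Silver 15, Red 6, Blue 3, Gold 1 (total 43).

Violet: 2, Green: 16, Silver: 15, Red: 6, Blue: 3, Gold: 1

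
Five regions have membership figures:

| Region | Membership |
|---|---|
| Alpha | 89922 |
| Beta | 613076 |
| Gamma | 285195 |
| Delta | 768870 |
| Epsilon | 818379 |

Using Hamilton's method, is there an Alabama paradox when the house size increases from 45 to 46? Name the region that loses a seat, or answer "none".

At 45 seats: Alpha 2, Beta 11, Gamma 5, Delta 13, Epsilon 14.
At 46 seats: Alpha 1, Beta 11, Gamma 5, Delta 14, Epsilon 15.
Alpha drops from 2 to 1.

Alpha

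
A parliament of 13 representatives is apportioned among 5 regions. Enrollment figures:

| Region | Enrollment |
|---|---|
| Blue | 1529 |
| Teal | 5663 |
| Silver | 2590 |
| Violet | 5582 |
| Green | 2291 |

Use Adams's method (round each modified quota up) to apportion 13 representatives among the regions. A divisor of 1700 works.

With modified divisor 1700: modified quotas Blue 0.899, Teal 3.331, Silver 1.524, Violet 3.284, Green 1.348.
Rounding up: Blue 1, Teal 4, Silver 2, Violet 4, Green 2 (total 13).

Blue 1, Teal 4, Silver 2, Violet 4, Green 2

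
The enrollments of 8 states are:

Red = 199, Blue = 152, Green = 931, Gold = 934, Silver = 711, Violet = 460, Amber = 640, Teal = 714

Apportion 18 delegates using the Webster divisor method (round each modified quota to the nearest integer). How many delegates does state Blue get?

Standard divisor 4741/18 ≈ 263.389; standard quotas: Red 0.756, Blue 0.577, Green 3.535, Gold 3.546, Silver 2.699, Violet 1.746, Amber 2.430, Teal 2.711.
Rounding to the nearest integer gives 1, 1, 4, 4, 3, 2, 2, 3 = 20 seats, so the divisor must be adjusted.
With modified divisor 280: modified quotas Red 0.711, Blue 0.543, Green 3.325, Gold 3.336, Silver 2.539, Violet 1.643, Amber 2.286, Teal 2.550.
Rounding to the nearest integer: Red 1, Blue 1, Green 3, Gold 3, Silver 3, Violet 2, Amber 2, Teal 3 (total 18).
Blue receives 1.

1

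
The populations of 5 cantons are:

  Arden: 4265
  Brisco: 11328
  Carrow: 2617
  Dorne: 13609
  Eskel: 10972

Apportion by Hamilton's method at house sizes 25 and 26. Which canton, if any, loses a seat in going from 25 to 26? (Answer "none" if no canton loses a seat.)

Carrow

At 25 seats: Arden 2, Brisco 7, Carrow 2, Dorne 8, Eskel 6.
At 26 seats: Arden 3, Brisco 7, Carrow 1, Dorne 8, Eskel 7.
Carrow drops from 2 to 1.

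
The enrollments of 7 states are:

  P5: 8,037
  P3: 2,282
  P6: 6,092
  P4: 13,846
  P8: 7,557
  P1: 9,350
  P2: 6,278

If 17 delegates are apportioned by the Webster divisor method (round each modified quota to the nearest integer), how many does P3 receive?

Standard divisor 53442/17 ≈ 3143.647; standard quotas: P5 2.557, P3 0.726, P6 1.938, P4 4.404, P8 2.404, P1 2.974, P2 1.997.
Rounding to the nearest integer gives P5 3, P3 1, P6 2, P4 4, P8 2, P1 3, P2 2 — total 17, matching the house size, so no adjustment is needed.
P3 receives 1.

1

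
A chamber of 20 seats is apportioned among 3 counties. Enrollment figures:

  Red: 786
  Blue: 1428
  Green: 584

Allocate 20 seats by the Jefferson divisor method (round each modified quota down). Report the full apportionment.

Standard divisor 2798/20 ≈ 139.9; standard quotas: Red 5.618, Blue 10.207, Green 4.174.
Rounding down gives 5, 10, 4 = 19 seats, so the divisor must be adjusted.
With modified divisor 130.4: modified quotas Red 6.028, Blue 10.951, Green 4.479.
Rounding down: Red 6, Blue 10, Green 4 (total 20).

Red 6, Blue 10, Green 4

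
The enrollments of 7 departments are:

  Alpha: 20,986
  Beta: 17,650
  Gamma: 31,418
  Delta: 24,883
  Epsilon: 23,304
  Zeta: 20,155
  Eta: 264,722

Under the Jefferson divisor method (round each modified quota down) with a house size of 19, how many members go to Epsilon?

Standard divisor 403118/19 ≈ 21216.737; standard quotas: Alpha 0.989, Beta 0.832, Gamma 1.481, Delta 1.173, Epsilon 1.098, Zeta 0.950, Eta 12.477.
Rounding down gives 0, 0, 1, 1, 1, 0, 12 = 15 seats, so the divisor must be adjusted.
With modified divisor 18300: modified quotas Alpha 1.147, Beta 0.964, Gamma 1.717, Delta 1.360, Epsilon 1.273, Zeta 1.101, Eta 14.466.
Rounding down: Alpha 1, Beta 0, Gamma 1, Delta 1, Epsilon 1, Zeta 1, Eta 14 (total 19).
Epsilon receives 1.

1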